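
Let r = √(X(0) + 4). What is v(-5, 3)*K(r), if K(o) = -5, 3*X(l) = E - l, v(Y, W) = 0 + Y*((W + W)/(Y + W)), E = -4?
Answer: -75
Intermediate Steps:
v(Y, W) = 2*W*Y/(W + Y) (v(Y, W) = 0 + Y*((2*W)/(W + Y)) = 0 + Y*(2*W/(W + Y)) = 0 + 2*W*Y/(W + Y) = 2*W*Y/(W + Y))
X(l) = -4/3 - l/3 (X(l) = (-4 - l)/3 = -4/3 - l/3)
r = 2*√6/3 (r = √((-4/3 - ⅓*0) + 4) = √((-4/3 + 0) + 4) = √(-4/3 + 4) = √(8/3) = 2*√6/3 ≈ 1.6330)
v(-5, 3)*K(r) = (2*3*(-5)/(3 - 5))*(-5) = (2*3*(-5)/(-2))*(-5) = (2*3*(-5)*(-½))*(-5) = 15*(-5) = -75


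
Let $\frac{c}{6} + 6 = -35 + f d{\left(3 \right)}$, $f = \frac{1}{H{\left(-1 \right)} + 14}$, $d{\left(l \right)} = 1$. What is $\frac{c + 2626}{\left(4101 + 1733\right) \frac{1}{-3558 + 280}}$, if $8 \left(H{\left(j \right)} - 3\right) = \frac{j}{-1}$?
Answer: $- \frac{534491012}{399629} \approx -1337.5$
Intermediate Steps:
$H{\left(j \right)} = 3 - \frac{j}{8}$ ($H{\left(j \right)} = 3 + \frac{j \frac{1}{-1}}{8} = 3 + \frac{j \left(-1\right)}{8} = 3 + \frac{\left(-1\right) j}{8} = 3 - \frac{j}{8}$)
$f = \frac{8}{137}$ ($f = \frac{1}{\left(3 - - \frac{1}{8}\right) + 14} = \frac{1}{\left(3 + \frac{1}{8}\right) + 14} = \frac{1}{\frac{25}{8} + 14} = \frac{1}{\frac{137}{8}} = \frac{8}{137} \approx 0.058394$)
$c = - \frac{33654}{137}$ ($c = -36 + 6 \left(-35 + \frac{8}{137} \cdot 1\right) = -36 + 6 \left(-35 + \frac{8}{137}\right) = -36 + 6 \left(- \frac{4787}{137}\right) = -36 - \frac{28722}{137} = - \frac{33654}{137} \approx -245.65$)
$\frac{c + 2626}{\left(4101 + 1733\right) \frac{1}{-3558 + 280}} = \frac{- \frac{33654}{137} + 2626}{\left(4101 + 1733\right) \frac{1}{-3558 + 280}} = \frac{326108}{137 \frac{5834}{-3278}} = \frac{326108}{137 \cdot 5834 \left(- \frac{1}{3278}\right)} = \frac{326108}{137 \left(- \frac{2917}{1639}\right)} = \frac{326108}{137} \left(- \frac{1639}{2917}\right) = - \frac{534491012}{399629}$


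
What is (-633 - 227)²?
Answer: 739600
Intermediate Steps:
(-633 - 227)² = (-860)² = 739600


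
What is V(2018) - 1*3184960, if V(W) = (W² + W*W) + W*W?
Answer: 9032012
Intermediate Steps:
V(W) = 3*W² (V(W) = (W² + W²) + W² = 2*W² + W² = 3*W²)
V(2018) - 1*3184960 = 3*2018² - 1*3184960 = 3*4072324 - 3184960 = 12216972 - 3184960 = 9032012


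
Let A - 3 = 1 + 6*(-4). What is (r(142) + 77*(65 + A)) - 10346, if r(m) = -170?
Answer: -7051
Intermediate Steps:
A = -20 (A = 3 + (1 + 6*(-4)) = 3 + (1 - 24) = 3 - 23 = -20)
(r(142) + 77*(65 + A)) - 10346 = (-170 + 77*(65 - 20)) - 10346 = (-170 + 77*45) - 10346 = (-170 + 3465) - 10346 = 3295 - 10346 = -7051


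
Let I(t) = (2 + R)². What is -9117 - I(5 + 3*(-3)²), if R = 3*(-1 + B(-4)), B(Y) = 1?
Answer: -9121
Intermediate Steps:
R = 0 (R = 3*(-1 + 1) = 3*0 = 0)
I(t) = 4 (I(t) = (2 + 0)² = 2² = 4)
-9117 - I(5 + 3*(-3)²) = -9117 - 1*4 = -9117 - 4 = -9121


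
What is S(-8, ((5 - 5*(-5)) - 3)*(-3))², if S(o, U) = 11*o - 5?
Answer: 8649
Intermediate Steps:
S(o, U) = -5 + 11*o
S(-8, ((5 - 5*(-5)) - 3)*(-3))² = (-5 + 11*(-8))² = (-5 - 88)² = (-93)² = 8649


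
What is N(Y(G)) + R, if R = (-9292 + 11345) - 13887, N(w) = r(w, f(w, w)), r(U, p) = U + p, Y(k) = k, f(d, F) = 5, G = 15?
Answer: -11814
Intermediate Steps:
N(w) = 5 + w (N(w) = w + 5 = 5 + w)
R = -11834 (R = 2053 - 13887 = -11834)
N(Y(G)) + R = (5 + 15) - 11834 = 20 - 11834 = -11814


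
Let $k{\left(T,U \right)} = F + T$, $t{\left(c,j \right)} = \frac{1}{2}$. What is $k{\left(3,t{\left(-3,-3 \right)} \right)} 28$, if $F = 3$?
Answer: $168$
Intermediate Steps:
$t{\left(c,j \right)} = \frac{1}{2}$
$k{\left(T,U \right)} = 3 + T$
$k{\left(3,t{\left(-3,-3 \right)} \right)} 28 = \left(3 + 3\right) 28 = 6 \cdot 28 = 168$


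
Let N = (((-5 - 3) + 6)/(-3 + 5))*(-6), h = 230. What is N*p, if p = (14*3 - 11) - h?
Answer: -1194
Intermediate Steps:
p = -199 (p = (14*3 - 11) - 1*230 = (42 - 11) - 230 = 31 - 230 = -199)
N = 6 (N = ((-8 + 6)/2)*(-6) = -2*½*(-6) = -1*(-6) = 6)
N*p = 6*(-199) = -1194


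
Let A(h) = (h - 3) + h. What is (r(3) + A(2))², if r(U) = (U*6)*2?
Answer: 1369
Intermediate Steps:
r(U) = 12*U (r(U) = (6*U)*2 = 12*U)
A(h) = -3 + 2*h (A(h) = (-3 + h) + h = -3 + 2*h)
(r(3) + A(2))² = (12*3 + (-3 + 2*2))² = (36 + (-3 + 4))² = (36 + 1)² = 37² = 1369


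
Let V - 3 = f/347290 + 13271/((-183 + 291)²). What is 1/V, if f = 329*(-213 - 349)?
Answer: 2025395280/7302303499 ≈ 0.27736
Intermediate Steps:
f = -184898 (f = 329*(-562) = -184898)
V = 7302303499/2025395280 (V = 3 + (-184898/347290 + 13271/((-183 + 291)²)) = 3 + (-184898*1/347290 + 13271/(108²)) = 3 + (-92449/173645 + 13271/11664) = 3 + 1226117659/2025395280 = 7302303499/2025395280 ≈ 3.6054)
1/V = 1/(7302303499/2025395280) = 2025395280/7302303499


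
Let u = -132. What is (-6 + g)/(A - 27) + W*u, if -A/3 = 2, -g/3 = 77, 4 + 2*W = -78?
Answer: 59611/11 ≈ 5419.2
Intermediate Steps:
W = -41 (W = -2 + (½)*(-78) = -2 - 39 = -41)
g = -231 (g = -3*77 = -231)
A = -6 (A = -3*2 = -6)
(-6 + g)/(A - 27) + W*u = (-6 - 231)/(-6 - 27) - 41*(-132) = -237/(-33) + 5412 = -237*(-1/33) + 5412 = 79/11 + 5412 = 59611/11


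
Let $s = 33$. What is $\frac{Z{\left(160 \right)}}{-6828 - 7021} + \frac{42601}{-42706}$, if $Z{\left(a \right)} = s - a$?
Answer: $- \frac{584557587}{591435394} \approx -0.98837$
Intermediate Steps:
$Z{\left(a \right)} = 33 - a$
$\frac{Z{\left(160 \right)}}{-6828 - 7021} + \frac{42601}{-42706} = \frac{33 - 160}{-6828 - 7021} + \frac{42601}{-42706} = \frac{33 - 160}{-13849} + 42601 \left(- \frac{1}{42706}\right) = \left(-127\right) \left(- \frac{1}{13849}\right) - \frac{42601}{42706} = \frac{127}{13849} - \frac{42601}{42706} = - \frac{584557587}{591435394}$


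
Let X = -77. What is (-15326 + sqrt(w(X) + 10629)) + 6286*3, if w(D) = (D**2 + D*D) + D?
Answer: 3532 + 3*sqrt(2490) ≈ 3681.7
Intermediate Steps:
w(D) = D + 2*D**2 (w(D) = (D**2 + D**2) + D = 2*D**2 + D = D + 2*D**2)
(-15326 + sqrt(w(X) + 10629)) + 6286*3 = (-15326 + sqrt(-77*(1 + 2*(-77)) + 10629)) + 6286*3 = (-15326 + sqrt(-77*(1 - 154) + 10629)) + 18858 = (-15326 + sqrt(-77*(-153) + 10629)) + 18858 = (-15326 + sqrt(11781 + 10629)) + 18858 = (-15326 + sqrt(22410)) + 18858 = (-15326 + 3*sqrt(2490)) + 18858 = 3532 + 3*sqrt(2490)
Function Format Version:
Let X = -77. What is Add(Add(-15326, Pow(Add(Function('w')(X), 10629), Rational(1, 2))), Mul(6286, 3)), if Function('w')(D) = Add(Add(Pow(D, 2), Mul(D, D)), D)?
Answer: Add(3532, Mul(3, Pow(2490, Rational(1, 2)))) ≈ 3681.7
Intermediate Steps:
Function('w')(D) = Add(D, Mul(2, Pow(D, 2))) (Function('w')(D) = Add(Add(Pow(D, 2), Pow(D, 2)), D) = Add(Mul(2, Pow(D, 2)), D) = Add(D, Mul(2, Pow(D, 2))))
Add(Add(-15326, Pow(Add(Function('w')(X), 10629), Rational(1, 2))), Mul(6286, 3)) = Add(Add(-15326, Pow(Add(Mul(-77, Add(1, Mul(2, -77))), 10629), Rational(1, 2))), Mul(6286, 3)) = Add(Add(-15326, Pow(Add(Mul(-77, Add(1, -154)), 10629), Rational(1, 2))), 18858) = Add(Add(-15326, Pow(Add(Mul(-77, -153), 10629), Rational(1, 2))), 18858) = Add(Add(-15326, Pow(Add(11781, 10629), Rational(1, 2))), 18858) = Add(Add(-15326, Pow(22410, Rational(1, 2))), 18858) = Add(Add(-15326, Mul(3, Pow(2490, Rational(1, 2)))), 18858) = Add(3532, Mul(3, Pow(2490, Rational(1, 2))))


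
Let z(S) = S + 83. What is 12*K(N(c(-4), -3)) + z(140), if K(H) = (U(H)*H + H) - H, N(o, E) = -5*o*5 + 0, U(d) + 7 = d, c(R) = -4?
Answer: 111823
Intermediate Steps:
U(d) = -7 + d
N(o, E) = -25*o (N(o, E) = -25*o + 0 = -25*o)
z(S) = 83 + S
K(H) = H*(-7 + H) (K(H) = ((-7 + H)*H + H) - H = (H*(-7 + H) + H) - H = (H + H*(-7 + H)) - H = H*(-7 + H))
12*K(N(c(-4), -3)) + z(140) = 12*((-25*(-4))*(-7 - 25*(-4))) + (83 + 140) = 12*(100*(-7 + 100)) + 223 = 12*(100*93) + 223 = 12*9300 + 223 = 111600 + 223 = 111823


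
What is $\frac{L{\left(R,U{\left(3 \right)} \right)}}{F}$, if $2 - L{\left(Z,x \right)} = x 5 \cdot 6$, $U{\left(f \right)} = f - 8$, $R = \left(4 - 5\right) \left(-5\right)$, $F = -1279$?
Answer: $- \frac{152}{1279} \approx -0.11884$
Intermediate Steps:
$R = 5$ ($R = \left(-1\right) \left(-5\right) = 5$)
$U{\left(f \right)} = -8 + f$
$L{\left(Z,x \right)} = 2 - 30 x$ ($L{\left(Z,x \right)} = 2 - x 5 \cdot 6 = 2 - 5 x 6 = 2 - 30 x$)
$\frac{L{\left(R,U{\left(3 \right)} \right)}}{F} = \frac{2 - 30 \left(-8 + 3\right)}{-1279} = \left(2 - -150\right) \left(- \frac{1}{1279}\right) = \left(2 + 150\right) \left(- \frac{1}{1279}\right) = 152 \left(- \frac{1}{1279}\right) = - \frac{152}{1279}$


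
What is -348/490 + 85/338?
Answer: -37987/82810 ≈ -0.45872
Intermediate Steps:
-348/490 + 85/338 = -348*1/490 + 85*(1/338) = -174/245 + 85/338 = -37987/82810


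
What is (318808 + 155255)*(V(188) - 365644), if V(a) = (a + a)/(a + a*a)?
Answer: -10920312052994/63 ≈ -1.7334e+11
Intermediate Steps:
V(a) = 2*a/(a + a²) (V(a) = (2*a)/(a + a²) = 2*a/(a + a²))
(318808 + 155255)*(V(188) - 365644) = (318808 + 155255)*(2/(1 + 188) - 365644) = 474063*(2/189 - 365644) = 474063*(-69106714/189) = -10920312052994/63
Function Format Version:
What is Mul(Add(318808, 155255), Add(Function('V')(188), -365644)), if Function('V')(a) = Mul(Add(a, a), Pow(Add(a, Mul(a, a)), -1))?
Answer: Rational(-10920312052994, 63) ≈ -1.7334e+11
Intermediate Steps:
Function('V')(a) = Mul(2, a, Pow(Add(a, Pow(a, 2)), -1)) (Function('V')(a) = Mul(Mul(2, a), Pow(Add(a, Pow(a, 2)), -1)) = Mul(2, a, Pow(Add(a, Pow(a, 2)), -1)))
Mul(Add(318808, 155255), Add(Function('V')(188), -365644)) = Mul(Add(318808, 155255), Add(Mul(2, Pow(Add(1, 188), -1)), -365644)) = Mul(474063, Add(Mul(2, Pow(189, -1)), -365644)) = Mul(474063, Add(Mul(2, Rational(1, 189)), -365644)) = Mul(474063, Add(Rational(2, 189), -365644)) = Mul(474063, Rational(-69106714, 189)) = Rational(-10920312052994, 63)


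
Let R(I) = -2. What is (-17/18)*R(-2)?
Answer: 17/9 ≈ 1.8889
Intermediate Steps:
(-17/18)*R(-2) = -17/18*(-2) = 17/9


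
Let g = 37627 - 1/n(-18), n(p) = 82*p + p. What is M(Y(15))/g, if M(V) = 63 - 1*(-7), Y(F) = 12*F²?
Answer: 14940/8030677 ≈ 0.0018604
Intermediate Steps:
n(p) = 83*p
M(V) = 70 (M(V) = 63 + 7 = 70)
g = 56214739/1494 (g = 37627 - 1/(83*(-18)) = 37627 - 1/(-1494) = 37627 - 1*(-1/1494) = 37627 + 1/1494 = 56214739/1494 ≈ 37627.)
M(Y(15))/g = 70/(56214739/1494) = 70*(1494/56214739) = 14940/8030677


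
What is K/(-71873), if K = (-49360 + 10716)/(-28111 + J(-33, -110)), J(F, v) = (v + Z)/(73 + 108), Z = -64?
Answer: -6994564/365708870345 ≈ -1.9126e-5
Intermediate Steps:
J(F, v) = -64/181 + v/181 (J(F, v) = (v - 64)/(73 + 108) = (-64 + v)/181 = (-64 + v)*(1/181) = -64/181 + v/181)
K = 6994564/5088265 (K = (-49360 + 10716)/(-28111 + (-64/181 + (1/181)*(-110))) = -38644/(-28111 + (-64/181 - 110/181)) = -38644/(-28111 - 174/181) = -38644/(-5088265/181) = -38644*(-181/5088265) = 6994564/5088265 ≈ 1.3746)
K/(-71873) = (6994564/5088265)/(-71873) = (6994564/5088265)*(-1/71873) = -6994564/365708870345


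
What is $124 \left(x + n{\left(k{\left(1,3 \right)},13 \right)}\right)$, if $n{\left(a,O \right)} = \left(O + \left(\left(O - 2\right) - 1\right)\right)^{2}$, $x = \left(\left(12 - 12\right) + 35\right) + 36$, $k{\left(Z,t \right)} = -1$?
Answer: $74400$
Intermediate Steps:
$x = 71$ ($x = \left(0 + 35\right) + 36 = 35 + 36 = 71$)
$n{\left(a,O \right)} = \left(-3 + 2 O\right)^{2}$ ($n{\left(a,O \right)} = \left(O + \left(\left(-2 + O\right) - 1\right)\right)^{2} = \left(O + \left(-3 + O\right)\right)^{2} = \left(-3 + 2 O\right)^{2}$)
$124 \left(x + n{\left(k{\left(1,3 \right)},13 \right)}\right) = 124 \left(71 + \left(-3 + 2 \cdot 13\right)^{2}\right) = 124 \left(71 + \left(-3 + 26\right)^{2}\right) = 124 \left(71 + 23^{2}\right) = 124 \left(71 + 529\right) = 124 \cdot 600 = 74400$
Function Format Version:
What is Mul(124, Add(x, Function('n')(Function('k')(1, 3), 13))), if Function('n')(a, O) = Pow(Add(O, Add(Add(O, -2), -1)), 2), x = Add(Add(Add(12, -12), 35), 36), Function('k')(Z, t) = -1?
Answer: 74400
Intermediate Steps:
x = 71 (x = Add(Add(0, 35), 36) = Add(35, 36) = 71)
Function('n')(a, O) = Pow(Add(-3, Mul(2, O)), 2) (Function('n')(a, O) = Pow(Add(O, Add(Add(-2, O), -1)), 2) = Pow(Add(O, Add(-3, O)), 2) = Pow(Add(-3, Mul(2, O)), 2))
Mul(124, Add(x, Function('n')(Function('k')(1, 3), 13))) = Mul(124, Add(71, Pow(Add(-3, Mul(2, 13)), 2))) = Mul(124, Add(71, Pow(Add(-3, 26), 2))) = Mul(124, Add(71, Pow(23, 2))) = Mul(124, Add(71, 529)) = Mul(124, 600) = 74400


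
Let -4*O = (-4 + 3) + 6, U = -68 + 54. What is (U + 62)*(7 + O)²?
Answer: 1587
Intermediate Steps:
U = -14
O = -5/4 (O = -((-4 + 3) + 6)/4 = -(-1 + 6)/4 = -¼*5 = -5/4 ≈ -1.2500)
(U + 62)*(7 + O)² = (-14 + 62)*(7 - 5/4)² = 48*(23/4)² = 48*(529/16) = 1587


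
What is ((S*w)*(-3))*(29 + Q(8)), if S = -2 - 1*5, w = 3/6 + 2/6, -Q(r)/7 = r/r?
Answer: 385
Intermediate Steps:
Q(r) = -7 (Q(r) = -7*r/r = -7*1 = -7)
w = ⅚ (w = 3*(⅙) + 2*(⅙) = ½ + ⅓ = ⅚ ≈ 0.83333)
S = -7 (S = -2 - 5 = -7)
((S*w)*(-3))*(29 + Q(8)) = (-7*⅚*(-3))*(29 - 7) = -35/6*(-3)*22 = (35/2)*22 = 385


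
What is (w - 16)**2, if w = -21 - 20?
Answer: 3249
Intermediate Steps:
w = -41
(w - 16)**2 = (-41 - 16)**2 = (-57)**2 = 3249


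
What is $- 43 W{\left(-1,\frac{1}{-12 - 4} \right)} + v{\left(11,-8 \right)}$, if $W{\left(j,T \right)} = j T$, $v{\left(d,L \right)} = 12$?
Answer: $\frac{149}{16} \approx 9.3125$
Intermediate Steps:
$W{\left(j,T \right)} = T j$
$- 43 W{\left(-1,\frac{1}{-12 - 4} \right)} + v{\left(11,-8 \right)} = - 43 \frac{1}{-12 - 4} \left(-1\right) + 12 = - 43 \frac{1}{-16} \left(-1\right) + 12 = - 43 \left(\left(- \frac{1}{16}\right) \left(-1\right)\right) + 12 = \left(-43\right) \frac{1}{16} + 12 = - \frac{43}{16} + 12 = \frac{149}{16}$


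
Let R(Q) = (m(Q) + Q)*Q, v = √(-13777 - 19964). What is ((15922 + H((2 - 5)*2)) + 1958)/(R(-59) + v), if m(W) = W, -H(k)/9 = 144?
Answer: 115457808/48503185 - 49752*I*√3749/48503185 ≈ 2.3804 - 0.062806*I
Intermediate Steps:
H(k) = -1296 (H(k) = -9*144 = -1296)
v = 3*I*√3749 (v = √(-33741) = 3*I*√3749 ≈ 183.69*I)
R(Q) = 2*Q² (R(Q) = (Q + Q)*Q = (2*Q)*Q = 2*Q²)
((15922 + H((2 - 5)*2)) + 1958)/(R(-59) + v) = ((15922 - 1296) + 1958)/(2*(-59)² + 3*I*√3749) = (14626 + 1958)/(2*3481 + 3*I*√3749) = 16584/(6962 + 3*I*√3749)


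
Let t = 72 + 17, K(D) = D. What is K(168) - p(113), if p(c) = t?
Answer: 79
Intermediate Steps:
t = 89
p(c) = 89
K(168) - p(113) = 168 - 1*89 = 168 - 89 = 79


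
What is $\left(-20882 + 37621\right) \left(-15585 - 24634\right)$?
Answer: $-673225841$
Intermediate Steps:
$\left(-20882 + 37621\right) \left(-15585 - 24634\right) = 16739 \left(-40219\right) = -673225841$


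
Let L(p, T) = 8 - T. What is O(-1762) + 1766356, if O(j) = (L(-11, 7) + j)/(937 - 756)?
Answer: 319708675/181 ≈ 1.7663e+6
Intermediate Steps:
O(j) = 1/181 + j/181 (O(j) = ((8 - 1*7) + j)/(937 - 756) = ((8 - 7) + j)/181 = (1 + j)*(1/181) = 1/181 + j/181)
O(-1762) + 1766356 = (1/181 + (1/181)*(-1762)) + 1766356 = (1/181 - 1762/181) + 1766356 = -1761/181 + 1766356 = 319708675/181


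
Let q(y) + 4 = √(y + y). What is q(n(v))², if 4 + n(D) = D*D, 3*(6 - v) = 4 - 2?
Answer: 584/9 - 16*√110/3 ≈ 8.9524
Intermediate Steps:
v = 16/3 (v = 6 - (4 - 2)/3 = 6 - ⅓*2 = 6 - ⅔ = 16/3 ≈ 5.3333)
n(D) = -4 + D² (n(D) = -4 + D*D = -4 + D²)
q(y) = -4 + √2*√y (q(y) = -4 + √(y + y) = -4 + √(2*y) = -4 + √2*√y)
q(n(v))² = (-4 + √2*√(-4 + (16/3)²))² = (-4 + √2*√(-4 + 256/9))² = (-4 + √2*√(220/9))² = (-4 + √2*(2*√55/3))² = (-4 + 2*√110/3)²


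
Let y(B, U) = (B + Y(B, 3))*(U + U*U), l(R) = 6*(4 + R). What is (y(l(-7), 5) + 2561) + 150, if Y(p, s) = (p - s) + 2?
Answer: 1601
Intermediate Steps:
Y(p, s) = 2 + p - s
l(R) = 24 + 6*R
y(B, U) = (-1 + 2*B)*(U + U²) (y(B, U) = (B + (2 + B - 1*3))*(U + U*U) = (B + (2 + B - 3))*(U + U²) = (B + (-1 + B))*(U + U²) = (-1 + 2*B)*(U + U²))
(y(l(-7), 5) + 2561) + 150 = (5*(-1 - 1*5 + 2*(24 + 6*(-7)) + 2*(24 + 6*(-7))*5) + 2561) + 150 = (5*(-1 - 5 + 2*(24 - 42) + 2*(24 - 42)*5) + 2561) + 150 = (5*(-1 - 5 + 2*(-18) + 2*(-18)*5) + 2561) + 150 = (5*(-1 - 5 - 36 - 180) + 2561) + 150 = (5*(-222) + 2561) + 150 = (-1110 + 2561) + 150 = 1451 + 150 = 1601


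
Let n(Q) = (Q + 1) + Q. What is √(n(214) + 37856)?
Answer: √38285 ≈ 195.67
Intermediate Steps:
n(Q) = 1 + 2*Q (n(Q) = (1 + Q) + Q = 1 + 2*Q)
√(n(214) + 37856) = √((1 + 2*214) + 37856) = √((1 + 428) + 37856) = √(429 + 37856) = √38285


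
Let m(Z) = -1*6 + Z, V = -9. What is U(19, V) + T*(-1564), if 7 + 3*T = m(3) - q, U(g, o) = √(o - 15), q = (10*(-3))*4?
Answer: -172040/3 + 2*I*√6 ≈ -57347.0 + 4.899*I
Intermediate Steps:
m(Z) = -6 + Z
q = -120 (q = -30*4 = -120)
U(g, o) = √(-15 + o)
T = 110/3 (T = -7/3 + ((-6 + 3) - 1*(-120))/3 = -7/3 + (-3 + 120)/3 = -7/3 + (⅓)*117 = -7/3 + 39 = 110/3 ≈ 36.667)
U(19, V) + T*(-1564) = √(-15 - 9) + (110/3)*(-1564) = √(-24) - 172040/3 = 2*I*√6 - 172040/3 = -172040/3 + 2*I*√6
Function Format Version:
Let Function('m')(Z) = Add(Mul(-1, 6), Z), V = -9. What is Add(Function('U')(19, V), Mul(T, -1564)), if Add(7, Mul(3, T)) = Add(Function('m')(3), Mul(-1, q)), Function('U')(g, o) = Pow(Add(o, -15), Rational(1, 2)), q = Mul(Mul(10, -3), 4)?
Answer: Add(Rational(-172040, 3), Mul(2, I, Pow(6, Rational(1, 2)))) ≈ Add(-57347., Mul(4.8990, I))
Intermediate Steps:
Function('m')(Z) = Add(-6, Z)
q = -120 (q = Mul(-30, 4) = -120)
Function('U')(g, o) = Pow(Add(-15, o), Rational(1, 2))
T = Rational(110, 3) (T = Add(Rational(-7, 3), Mul(Rational(1, 3), Add(Add(-6, 3), Mul(-1, -120)))) = Add(Rational(-7, 3), Mul(Rational(1, 3), Add(-3, 120))) = Add(Rational(-7, 3), Mul(Rational(1, 3), 117)) = Add(Rational(-7, 3), 39) = Rational(110, 3) ≈ 36.667)
Add(Function('U')(19, V), Mul(T, -1564)) = Add(Pow(Add(-15, -9), Rational(1, 2)), Mul(Rational(110, 3), -1564)) = Add(Pow(-24, Rational(1, 2)), Rational(-172040, 3)) = Add(Mul(2, I, Pow(6, Rational(1, 2))), Rational(-172040, 3)) = Add(Rational(-172040, 3), Mul(2, I, Pow(6, Rational(1, 2))))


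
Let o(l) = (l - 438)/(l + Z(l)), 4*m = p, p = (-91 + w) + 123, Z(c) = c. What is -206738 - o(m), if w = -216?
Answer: -4755095/23 ≈ -2.0674e+5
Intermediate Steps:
p = -184 (p = (-91 - 216) + 123 = -307 + 123 = -184)
m = -46 (m = (¼)*(-184) = -46)
o(l) = (-438 + l)/(2*l) (o(l) = (l - 438)/(l + l) = (-438 + l)/((2*l)) = (-438 + l)*(1/(2*l)) = (-438 + l)/(2*l))
-206738 - o(m) = -206738 - (-438 - 46)/(2*(-46)) = -206738 - (-1)*(-484)/(2*46) = -206738 - 1*121/23 = -206738 - 121/23 = -4755095/23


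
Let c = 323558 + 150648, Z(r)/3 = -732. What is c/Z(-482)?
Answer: -237103/1098 ≈ -215.94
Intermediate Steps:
Z(r) = -2196 (Z(r) = 3*(-732) = -2196)
c = 474206
c/Z(-482) = 474206/(-2196) = 474206*(-1/2196) = -237103/1098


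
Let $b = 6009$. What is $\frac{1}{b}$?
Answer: $\frac{1}{6009} \approx 0.00016642$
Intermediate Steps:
$\frac{1}{b} = \frac{1}{6009}$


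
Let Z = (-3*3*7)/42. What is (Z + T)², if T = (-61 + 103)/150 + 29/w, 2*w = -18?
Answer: 3996001/202500 ≈ 19.733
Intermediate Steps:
w = -9 (w = (½)*(-18) = -9)
T = -662/225 (T = (-61 + 103)/150 + 29/(-9) = 42*(1/150) + 29*(-⅑) = 7/25 - 29/9 = -662/225 ≈ -2.9422)
Z = -3/2 (Z = -9*7*(1/42) = -63*1/42 = -3/2 ≈ -1.5000)
(Z + T)² = (-3/2 - 662/225)² = (-1999/450)² = 3996001/202500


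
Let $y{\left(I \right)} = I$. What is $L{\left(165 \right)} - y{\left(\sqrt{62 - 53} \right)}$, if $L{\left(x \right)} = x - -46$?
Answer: $208$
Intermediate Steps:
$L{\left(x \right)} = 46 + x$ ($L{\left(x \right)} = x + 46 = 46 + x$)
$L{\left(165 \right)} - y{\left(\sqrt{62 - 53} \right)} = \left(46 + 165\right) - \sqrt{62 - 53} = 211 - \sqrt{9} = 211 - 3 = 208$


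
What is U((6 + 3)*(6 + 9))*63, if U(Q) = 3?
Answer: 189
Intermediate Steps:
U((6 + 3)*(6 + 9))*63 = 3*63 = 189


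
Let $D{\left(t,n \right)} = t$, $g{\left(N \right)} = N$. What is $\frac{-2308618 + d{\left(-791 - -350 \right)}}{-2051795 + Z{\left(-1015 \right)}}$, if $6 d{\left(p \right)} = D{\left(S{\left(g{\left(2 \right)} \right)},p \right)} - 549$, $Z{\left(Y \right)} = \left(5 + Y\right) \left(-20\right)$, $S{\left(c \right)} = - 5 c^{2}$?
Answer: $\frac{13852277}{12189570} \approx 1.1364$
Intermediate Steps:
$Z{\left(Y \right)} = -100 - 20 Y$
$d{\left(p \right)} = - \frac{569}{6}$ ($d{\left(p \right)} = \frac{- 5 \cdot 2^{2} - 549}{6} = \frac{\left(-5\right) 4 - 549}{6} = \frac{-20 - 549}{6} = \frac{1}{6} \left(-569\right) = - \frac{569}{6}$)
$\frac{-2308618 + d{\left(-791 - -350 \right)}}{-2051795 + Z{\left(-1015 \right)}} = \frac{-2308618 - \frac{569}{6}}{-2051795 - -20200} = - \frac{13852277}{6 \left(-2051795 + \left(-100 + 20300\right)\right)} = - \frac{13852277}{6 \left(-2051795 + 20200\right)} = - \frac{13852277}{6 \left(-2031595\right)} = \left(- \frac{13852277}{6}\right) \left(- \frac{1}{2031595}\right) = \frac{13852277}{12189570}$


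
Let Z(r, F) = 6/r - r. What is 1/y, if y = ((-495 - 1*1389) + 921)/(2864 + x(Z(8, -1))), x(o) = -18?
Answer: -2846/963 ≈ -2.9553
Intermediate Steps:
Z(r, F) = -r + 6/r
y = -963/2846 (y = ((-495 - 1*1389) + 921)/(2864 - 18) = ((-495 - 1389) + 921)/2846 = (-1884 + 921)*(1/2846) = -963*1/2846 = -963/2846 ≈ -0.33837)
1/y = 1/(-963/2846) = -2846/963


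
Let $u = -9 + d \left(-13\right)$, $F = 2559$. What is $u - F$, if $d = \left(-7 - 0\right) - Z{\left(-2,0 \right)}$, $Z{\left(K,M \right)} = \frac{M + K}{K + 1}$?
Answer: $-2451$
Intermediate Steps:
$Z{\left(K,M \right)} = \frac{K + M}{1 + K}$
$d = -9$ ($d = \left(-7 - 0\right) - \frac{-2 + 0}{1 - 2} = \left(-7 + 0\right) - \frac{1}{-1} \left(-2\right) = -7 - \left(-1\right) \left(-2\right) = -7 - 2 = -9$)
$u = 108$ ($u = -9 - -117 = -9 + 117 = 108$)
$u - F = 108 - 2559 = -2451$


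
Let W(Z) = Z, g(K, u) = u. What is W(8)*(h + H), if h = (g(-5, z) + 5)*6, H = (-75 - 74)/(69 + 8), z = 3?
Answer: 28376/77 ≈ 368.52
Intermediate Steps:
H = -149/77 ≈ -1.9351
h = 48 (h = (3 + 5)*6 = 8*6 = 48)
W(8)*(h + H) = 8*(48 - 149/77) = 8*(3547/77) = 28376/77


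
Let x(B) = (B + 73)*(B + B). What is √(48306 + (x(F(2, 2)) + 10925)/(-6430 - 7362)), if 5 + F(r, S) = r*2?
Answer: √574286442202/3448 ≈ 219.78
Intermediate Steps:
F(r, S) = -5 + 2*r (F(r, S) = -5 + r*2 = -5 + 2*r)
x(B) = 2*B*(73 + B) (x(B) = (73 + B)*(2*B) = 2*B*(73 + B))
√(48306 + (x(F(2, 2)) + 10925)/(-6430 - 7362)) = √(48306 + (2*(-5 + 2*2)*(73 + (-5 + 2*2)) + 10925)/(-6430 - 7362)) = √(48306 + (2*(-5 + 4)*(73 + (-5 + 4)) + 10925)/(-13792)) = √(48306 + (2*(-1)*(73 - 1) + 10925)*(-1/13792)) = √(48306 + (2*(-1)*72 + 10925)*(-1/13792)) = √(48306 + (-144 + 10925)*(-1/13792)) = √(48306 + 10781*(-1/13792)) = √(48306 - 10781/13792) = √(666225571/13792) = √574286442202/3448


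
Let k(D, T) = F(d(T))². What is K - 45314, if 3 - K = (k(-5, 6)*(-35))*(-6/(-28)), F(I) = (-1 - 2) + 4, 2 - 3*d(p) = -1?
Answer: -90607/2 ≈ -45304.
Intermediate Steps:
d(p) = 1 (d(p) = ⅔ - ⅓*(-1) = ⅔ + ⅓ = 1)
F(I) = 1 (F(I) = -3 + 4 = 1)
k(D, T) = 1 (k(D, T) = 1² = 1)
K = 21/2 (K = 3 - 1*(-35)*(-6/(-28)) = 3 - (-35)*(-6*(-1/28)) = 3 - (-35)*3/14 = 3 - 1*(-15/2) = 3 + 15/2 = 21/2 ≈ 10.500)
K - 45314 = 21/2 - 45314 = -90607/2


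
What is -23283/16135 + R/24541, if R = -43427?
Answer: -1272082748/395969035 ≈ -3.2126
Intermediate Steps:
-23283/16135 + R/24541 = -23283/16135 - 43427/24541 = -1272082748/395969035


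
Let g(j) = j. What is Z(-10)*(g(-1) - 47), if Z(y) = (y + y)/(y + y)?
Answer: -48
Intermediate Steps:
Z(y) = 1 (Z(y) = (2*y)/((2*y)) = (2*y)*(1/(2*y)) = 1)
Z(-10)*(g(-1) - 47) = 1*(-1 - 47) = 1*(-48) = -48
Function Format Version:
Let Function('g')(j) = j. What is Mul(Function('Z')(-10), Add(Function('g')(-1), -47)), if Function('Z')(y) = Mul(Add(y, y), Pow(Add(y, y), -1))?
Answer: -48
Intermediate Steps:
Function('Z')(y) = 1 (Function('Z')(y) = Mul(Mul(2, y), Pow(Mul(2, y), -1)) = Mul(Mul(2, y), Mul(Rational(1, 2), Pow(y, -1))) = 1)
Mul(Function('Z')(-10), Add(Function('g')(-1), -47)) = Mul(1, Add(-1, -47)) = Mul(1, -48) = -48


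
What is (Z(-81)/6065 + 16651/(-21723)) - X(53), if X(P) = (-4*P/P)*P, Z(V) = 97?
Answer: 27832117756/131749995 ≈ 211.25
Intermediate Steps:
X(P) = -4*P (X(P) = (-4*1)*P = -4*P)
(Z(-81)/6065 + 16651/(-21723)) - X(53) = (97/6065 + 16651/(-21723)) - (-4)*53 = (97*(1/6065) + 16651*(-1/21723)) - 1*(-212) = (97/6065 - 16651/21723) + 212 = -98881184/131749995 + 212 = 27832117756/131749995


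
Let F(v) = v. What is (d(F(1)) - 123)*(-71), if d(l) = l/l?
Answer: 8662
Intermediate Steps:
d(l) = 1
(d(F(1)) - 123)*(-71) = (1 - 123)*(-71) = -122*(-71) = 8662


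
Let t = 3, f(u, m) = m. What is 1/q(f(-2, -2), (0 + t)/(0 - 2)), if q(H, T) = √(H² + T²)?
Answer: ⅖ ≈ 0.40000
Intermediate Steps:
1/q(f(-2, -2), (0 + t)/(0 - 2)) = 1/(√((-2)² + ((0 + 3)/(0 - 2))²)) = 1/(√(4 + (3/(-2))²)) = 1/(√(4 + (3*(-½))²)) = 1/(√(4 + (-3/2)²)) = 1/(√(4 + 9/4)) = 1/(√(25/4)) = 1/(5/2) = ⅖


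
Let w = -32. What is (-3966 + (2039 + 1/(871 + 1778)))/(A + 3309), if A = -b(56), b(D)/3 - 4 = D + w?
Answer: -5104622/8543025 ≈ -0.59752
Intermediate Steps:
b(D) = -84 + 3*D (b(D) = 12 + 3*(D - 32) = 12 + 3*(-32 + D) = 12 + (-96 + 3*D) = -84 + 3*D)
A = -84 (A = -(-84 + 3*56) = -(-84 + 168) = -1*84 = -84)
(-3966 + (2039 + 1/(871 + 1778)))/(A + 3309) = (-3966 + (2039 + 1/(871 + 1778)))/(-84 + 3309) = (-3966 + (2039 + 1/2649))/3225 = (-3966 + (2039 + 1/2649))*(1/3225) = (-3966 + 5401312/2649)*(1/3225) = -5104622/2649*1/3225 = -5104622/8543025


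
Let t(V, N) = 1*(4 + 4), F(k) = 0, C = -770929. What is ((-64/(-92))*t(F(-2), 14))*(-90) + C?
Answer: -17742887/23 ≈ -7.7143e+5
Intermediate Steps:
t(V, N) = 8 (t(V, N) = 1*8 = 8)
((-64/(-92))*t(F(-2), 14))*(-90) + C = (-64/(-92)*8)*(-90) - 770929 = (-64*(-1/92)*8)*(-90) - 770929 = ((16/23)*8)*(-90) - 770929 = (128/23)*(-90) - 770929 = -11520/23 - 770929 = -17742887/23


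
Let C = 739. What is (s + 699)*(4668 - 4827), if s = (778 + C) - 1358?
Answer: -136422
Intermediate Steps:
s = 159 (s = (778 + 739) - 1358 = 1517 - 1358 = 159)
(s + 699)*(4668 - 4827) = (159 + 699)*(4668 - 4827) = 858*(-159) = -136422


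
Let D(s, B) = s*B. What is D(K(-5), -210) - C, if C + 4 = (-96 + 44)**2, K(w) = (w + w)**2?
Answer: -23700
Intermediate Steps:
K(w) = 4*w**2 (K(w) = (2*w)**2 = 4*w**2)
C = 2700 (C = -4 + (-96 + 44)**2 = -4 + (-52)**2 = -4 + 2704 = 2700)
D(s, B) = B*s
D(K(-5), -210) - C = -840*(-5)**2 - 1*2700 = -840*25 - 2700 = -210*100 - 2700 = -21000 - 2700 = -23700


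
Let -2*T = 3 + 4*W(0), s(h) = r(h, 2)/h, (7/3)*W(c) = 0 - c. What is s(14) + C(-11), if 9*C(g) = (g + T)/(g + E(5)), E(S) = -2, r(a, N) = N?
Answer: 409/1638 ≈ 0.24969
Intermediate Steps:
W(c) = -3*c/7 (W(c) = 3*(0 - c)/7 = 3*(-c)/7 = -3*c/7)
s(h) = 2/h
T = -3/2 (T = -(3 + 4*(-3/7*0))/2 = -(3 + 4*0)/2 = -(3 + 0)/2 = -½*3 = -3/2 ≈ -1.5000)
C(g) = (-3/2 + g)/(9*(-2 + g)) (C(g) = ((g - 3/2)/(g - 2))/9 = ((-3/2 + g)/(-2 + g))/9 = (-3/2 + g)/(9*(-2 + g)))
s(14) + C(-11) = 2/14 + (-3 + 2*(-11))/(18*(-2 - 11)) = 2*(1/14) + (1/18)*(-3 - 22)/(-13) = ⅐ + (1/18)*(-1/13)*(-25) = ⅐ + 25/234 = 409/1638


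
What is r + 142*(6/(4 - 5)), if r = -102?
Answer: -954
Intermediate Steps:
r + 142*(6/(4 - 5)) = -102 + 142*(6/(4 - 5)) = -102 + 142*(6/(-1)) = -102 + 142*(6*(-1)) = -102 + 142*(-6) = -102 - 852 = -954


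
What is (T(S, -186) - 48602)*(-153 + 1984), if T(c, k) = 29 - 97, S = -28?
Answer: -89114770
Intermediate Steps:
T(c, k) = -68
(T(S, -186) - 48602)*(-153 + 1984) = (-68 - 48602)*(-153 + 1984) = -48670*1831 = -89114770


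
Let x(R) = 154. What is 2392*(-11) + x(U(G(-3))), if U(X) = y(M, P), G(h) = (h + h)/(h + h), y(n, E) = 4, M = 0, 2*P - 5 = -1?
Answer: -26158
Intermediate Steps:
P = 2 (P = 5/2 + (½)*(-1) = 5/2 - ½ = 2)
G(h) = 1 (G(h) = (2*h)/((2*h)) = (2*h)*(1/(2*h)) = 1)
U(X) = 4
2392*(-11) + x(U(G(-3))) = 2392*(-11) + 154 = -26312 + 154 = -26158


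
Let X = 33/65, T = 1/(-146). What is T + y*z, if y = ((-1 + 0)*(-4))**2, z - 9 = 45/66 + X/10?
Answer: 81275209/521950 ≈ 155.71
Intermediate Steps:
T = -1/146 ≈ -0.0068493
X = 33/65 (X = 33*(1/65) = 33/65 ≈ 0.50769)
z = 34794/3575 (z = 9 + (45/66 + (33/65)/10) = 9 + (45*(1/66) + (33/65)*(1/10)) = 9 + (15/22 + 33/650) = 9 + 2619/3575 = 34794/3575 ≈ 9.7326)
y = 16 (y = (-1*(-4))**2 = 4**2 = 16)
T + y*z = -1/146 + 16*(34794/3575) = -1/146 + 556704/3575 = 81275209/521950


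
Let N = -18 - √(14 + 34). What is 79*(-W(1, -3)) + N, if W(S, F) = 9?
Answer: -729 - 4*√3 ≈ -735.93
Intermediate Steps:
N = -18 - 4*√3 (N = -18 - √48 = -18 - 4*√3 ≈ -24.928)
79*(-W(1, -3)) + N = 79*(-1*9) + (-18 - 4*√3) = 79*(-9) + (-18 - 4*√3) = -711 + (-18 - 4*√3) = -729 - 4*√3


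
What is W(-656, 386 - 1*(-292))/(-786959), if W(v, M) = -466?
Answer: 466/786959 ≈ 0.00059215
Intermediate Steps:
W(-656, 386 - 1*(-292))/(-786959) = -466/(-786959) = -466*(-1/786959) = 466/786959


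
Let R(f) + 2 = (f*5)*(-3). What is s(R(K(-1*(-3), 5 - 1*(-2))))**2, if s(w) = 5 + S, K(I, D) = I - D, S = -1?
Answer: 16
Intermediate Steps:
R(f) = -2 - 15*f (R(f) = -2 + (f*5)*(-3) = -2 + (5*f)*(-3) = -2 - 15*f)
s(w) = 4 (s(w) = 5 - 1 = 4)
s(R(K(-1*(-3), 5 - 1*(-2))))**2 = 4**2 = 16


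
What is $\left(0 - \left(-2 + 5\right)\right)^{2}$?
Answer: $9$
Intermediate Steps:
$\left(0 - \left(-2 + 5\right)\right)^{2} = \left(0 - 3\right)^{2} = \left(-3\right)^{2} = 9$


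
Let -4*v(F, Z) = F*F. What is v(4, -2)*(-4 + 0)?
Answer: 16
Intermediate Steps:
v(F, Z) = -F²/4 (v(F, Z) = -F*F/4 = -F²/4)
v(4, -2)*(-4 + 0) = (-¼*4²)*(-4 + 0) = -¼*16*(-4) = -4*(-4) = 16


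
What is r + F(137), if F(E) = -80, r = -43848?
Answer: -43928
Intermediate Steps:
r + F(137) = -43848 - 80 = -43928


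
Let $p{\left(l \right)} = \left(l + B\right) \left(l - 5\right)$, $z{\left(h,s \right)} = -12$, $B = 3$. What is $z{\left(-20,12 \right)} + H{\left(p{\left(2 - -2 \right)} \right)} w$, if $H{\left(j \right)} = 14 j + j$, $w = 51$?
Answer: $-5367$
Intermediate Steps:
$p{\left(l \right)} = \left(-5 + l\right) \left(3 + l\right)$ ($p{\left(l \right)} = \left(l + 3\right) \left(l - 5\right) = \left(3 + l\right) \left(-5 + l\right) = \left(-5 + l\right) \left(3 + l\right)$)
$H{\left(j \right)} = 15 j$
$z{\left(-20,12 \right)} + H{\left(p{\left(2 - -2 \right)} \right)} w = -12 + 15 \left(-15 + \left(2 - -2\right)^{2} - 2 \left(2 - -2\right)\right) 51 = -12 + 15 \left(-15 + \left(2 + 2\right)^{2} - 2 \left(2 + 2\right)\right) 51 = -12 + 15 \left(-15 + 4^{2} - 8\right) 51 = -12 + 15 \left(-15 + 16 - 8\right) 51 = -12 + 15 \left(-7\right) 51 = -12 - 5355 = -5367$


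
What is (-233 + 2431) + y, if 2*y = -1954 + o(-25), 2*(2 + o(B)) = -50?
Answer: 2415/2 ≈ 1207.5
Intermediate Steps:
o(B) = -27 (o(B) = -2 + (½)*(-50) = -2 - 25 = -27)
y = -1981/2 (y = (-1954 - 27)/2 = (½)*(-1981) = -1981/2 ≈ -990.50)
(-233 + 2431) + y = (-233 + 2431) - 1981/2 = 2198 - 1981/2 = 2415/2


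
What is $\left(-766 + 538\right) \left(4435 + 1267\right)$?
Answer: $-1300056$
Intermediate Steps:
$\left(-766 + 538\right) \left(4435 + 1267\right) = \left(-228\right) 5702 = -1300056$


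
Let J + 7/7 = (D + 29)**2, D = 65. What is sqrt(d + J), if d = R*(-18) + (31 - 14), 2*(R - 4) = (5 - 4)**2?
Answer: 7*sqrt(179) ≈ 93.654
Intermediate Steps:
R = 9/2 (R = 4 + (5 - 4)**2/2 = 4 + (1/2)*1**2 = 4 + (1/2)*1 = 4 + 1/2 = 9/2 ≈ 4.5000)
J = 8835 (J = -1 + (65 + 29)**2 = -1 + 94**2 = -1 + 8836 = 8835)
d = -64 (d = (9/2)*(-18) + (31 - 14) = -81 + 17 = -64)
sqrt(d + J) = sqrt(-64 + 8835) = sqrt(8771) = 7*sqrt(179)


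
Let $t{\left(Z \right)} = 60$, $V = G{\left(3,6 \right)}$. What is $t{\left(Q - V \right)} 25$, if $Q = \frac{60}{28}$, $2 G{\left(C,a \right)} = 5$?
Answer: $1500$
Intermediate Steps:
$G{\left(C,a \right)} = \frac{5}{2}$ ($G{\left(C,a \right)} = \frac{1}{2} \cdot 5 = \frac{5}{2}$)
$V = \frac{5}{2} \approx 2.5$
$Q = \frac{15}{7}$ ($Q = 60 \cdot \frac{1}{28} = \frac{15}{7} \approx 2.1429$)
$t{\left(Q - V \right)} 25 = 60 \cdot 25 = 1500$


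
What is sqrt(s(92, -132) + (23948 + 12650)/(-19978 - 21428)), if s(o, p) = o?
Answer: sqrt(39053663031)/20703 ≈ 9.5455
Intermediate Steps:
sqrt(s(92, -132) + (23948 + 12650)/(-19978 - 21428)) = sqrt(92 + (23948 + 12650)/(-19978 - 21428)) = sqrt(92 + 36598/(-41406)) = sqrt(92 + 36598*(-1/41406)) = sqrt(92 - 18299/20703) = sqrt(1886377/20703) = sqrt(39053663031)/20703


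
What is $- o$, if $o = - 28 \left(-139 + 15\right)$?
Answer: $-3472$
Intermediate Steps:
$o = 3472$ ($o = \left(-28\right) \left(-124\right) = 3472$)
$- o = \left(-1\right) 3472 = -3472$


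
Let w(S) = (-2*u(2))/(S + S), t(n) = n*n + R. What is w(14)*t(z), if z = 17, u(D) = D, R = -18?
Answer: -271/7 ≈ -38.714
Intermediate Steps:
t(n) = -18 + n**2 (t(n) = n*n - 18 = n**2 - 18 = -18 + n**2)
w(S) = -2/S (w(S) = (-2*2)/(S + S) = -4*1/(2*S) = -2/S)
w(14)*t(z) = (-2/14)*(-18 + 17**2) = (-2*1/14)*(-18 + 289) = -1/7*271 = -271/7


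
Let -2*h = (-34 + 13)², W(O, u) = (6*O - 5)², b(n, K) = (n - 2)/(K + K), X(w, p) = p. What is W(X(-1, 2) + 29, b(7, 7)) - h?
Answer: 65963/2 ≈ 32982.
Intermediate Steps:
b(n, K) = (-2 + n)/(2*K) (b(n, K) = (-2 + n)/((2*K)) = (-2 + n)*(1/(2*K)) = (-2 + n)/(2*K))
W(O, u) = (-5 + 6*O)²
h = -441/2 (h = -(-34 + 13)²/2 = -½*(-21)² = -½*441 = -441/2 ≈ -220.50)
W(X(-1, 2) + 29, b(7, 7)) - h = (-5 + 6*(2 + 29))² - 1*(-441/2) = (-5 + 6*31)² + 441/2 = (-5 + 186)² + 441/2 = 181² + 441/2 = 32761 + 441/2 = 65963/2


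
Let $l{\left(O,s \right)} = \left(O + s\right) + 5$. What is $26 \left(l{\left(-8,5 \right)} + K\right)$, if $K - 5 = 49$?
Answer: $1456$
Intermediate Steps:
$K = 54$ ($K = 5 + 49 = 54$)
$l{\left(O,s \right)} = 5 + O + s$
$26 \left(l{\left(-8,5 \right)} + K\right) = 26 \left(\left(5 - 8 + 5\right) + 54\right) = 26 \left(2 + 54\right) = 26 \cdot 56 = 1456$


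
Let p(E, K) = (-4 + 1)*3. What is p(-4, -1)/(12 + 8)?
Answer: -9/20 ≈ -0.45000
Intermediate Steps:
p(E, K) = -9 (p(E, K) = -3*3 = -9)
p(-4, -1)/(12 + 8) = -9/(12 + 8) = -9/20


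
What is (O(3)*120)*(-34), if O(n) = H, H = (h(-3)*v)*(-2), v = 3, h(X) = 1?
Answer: 24480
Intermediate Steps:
H = -6 (H = (1*3)*(-2) = 3*(-2) = -6)
O(n) = -6
(O(3)*120)*(-34) = -6*120*(-34) = -720*(-34) = 24480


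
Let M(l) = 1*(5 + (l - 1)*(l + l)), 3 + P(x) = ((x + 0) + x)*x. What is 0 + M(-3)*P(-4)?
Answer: 841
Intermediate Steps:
P(x) = -3 + 2*x² (P(x) = -3 + ((x + 0) + x)*x = -3 + (x + x)*x = -3 + (2*x)*x = -3 + 2*x²)
M(l) = 5 + 2*l*(-1 + l) (M(l) = 1*(5 + (-1 + l)*(2*l)) = 1*(5 + 2*l*(-1 + l)) = 5 + 2*l*(-1 + l))
0 + M(-3)*P(-4) = 0 + (5 - 2*(-3) + 2*(-3)²)*(-3 + 2*(-4)²) = 0 + (5 + 6 + 2*9)*(-3 + 2*16) = 0 + (5 + 6 + 18)*(-3 + 32) = 0 + 29*29 = 0 + 841 = 841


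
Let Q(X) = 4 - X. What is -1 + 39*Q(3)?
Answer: 38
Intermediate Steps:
-1 + 39*Q(3) = -1 + 39*(4 - 1*3) = -1 + 39*(4 - 3) = -1 + 39*1 = -1 + 39 = 38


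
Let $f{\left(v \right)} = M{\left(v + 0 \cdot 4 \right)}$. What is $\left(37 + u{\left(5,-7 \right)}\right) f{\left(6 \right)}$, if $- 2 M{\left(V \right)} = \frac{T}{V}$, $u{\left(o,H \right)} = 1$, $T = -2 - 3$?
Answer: $\frac{95}{6} \approx 15.833$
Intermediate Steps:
$T = -5$
$M{\left(V \right)} = \frac{5}{2 V}$ ($M{\left(V \right)} = - \frac{\left(-5\right) \frac{1}{V}}{2} = \frac{5}{2 V}$)
$f{\left(v \right)} = \frac{5}{2 v}$ ($f{\left(v \right)} = \frac{5}{2 \left(v + 0 \cdot 4\right)} = \frac{5}{2 \left(v + 0\right)} = \frac{5}{2 v}$)
$\left(37 + u{\left(5,-7 \right)}\right) f{\left(6 \right)} = \left(37 + 1\right) \frac{5}{2 \cdot 6} = 38 \cdot \frac{5}{2} \cdot \frac{1}{6} = 38 \cdot \frac{5}{12} = \frac{95}{6}$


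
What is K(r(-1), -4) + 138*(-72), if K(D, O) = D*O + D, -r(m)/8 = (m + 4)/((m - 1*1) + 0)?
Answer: -9972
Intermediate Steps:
r(m) = -8*(4 + m)/(-1 + m) (r(m) = -8*(m + 4)/((m - 1*1) + 0) = -8*(4 + m)/((m - 1) + 0) = -8*(4 + m)/((-1 + m) + 0) = -8*(4 + m)/(-1 + m))
K(D, O) = D + D*O
K(r(-1), -4) + 138*(-72) = (8*(-4 - 1*(-1))/(-1 - 1))*(1 - 4) + 138*(-72) = (8*(-4 + 1)/(-2))*(-3) - 9936 = (8*(-½)*(-3))*(-3) - 9936 = 12*(-3) - 9936 = -36 - 9936 = -9972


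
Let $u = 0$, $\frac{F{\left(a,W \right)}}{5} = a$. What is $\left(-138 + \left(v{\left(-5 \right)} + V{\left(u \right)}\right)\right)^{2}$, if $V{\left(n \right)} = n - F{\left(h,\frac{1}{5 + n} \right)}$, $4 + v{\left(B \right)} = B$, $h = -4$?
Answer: $16129$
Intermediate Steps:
$v{\left(B \right)} = -4 + B$
$F{\left(a,W \right)} = 5 a$
$V{\left(n \right)} = 20 + n$ ($V{\left(n \right)} = n - 5 \left(-4\right) = n - -20 = n + 20 = 20 + n$)
$\left(-138 + \left(v{\left(-5 \right)} + V{\left(u \right)}\right)\right)^{2} = \left(-138 + \left(\left(-4 - 5\right) + \left(20 + 0\right)\right)\right)^{2} = \left(-138 + \left(-9 + 20\right)\right)^{2} = \left(-138 + 11\right)^{2} = \left(-127\right)^{2} = 16129$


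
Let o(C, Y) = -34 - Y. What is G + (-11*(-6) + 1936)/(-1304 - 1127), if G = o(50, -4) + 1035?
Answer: 17071/17 ≈ 1004.2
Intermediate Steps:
G = 1005 (G = (-34 - 1*(-4)) + 1035 = (-34 + 4) + 1035 = -30 + 1035 = 1005)
G + (-11*(-6) + 1936)/(-1304 - 1127) = 1005 + (-11*(-6) + 1936)/(-1304 - 1127) = 1005 + (66 + 1936)/(-2431) = 1005 + 2002*(-1/2431) = 1005 - 14/17 = 17071/17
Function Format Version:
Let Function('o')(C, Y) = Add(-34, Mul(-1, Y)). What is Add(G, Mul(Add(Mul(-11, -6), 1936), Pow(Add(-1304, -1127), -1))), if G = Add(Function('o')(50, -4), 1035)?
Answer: Rational(17071, 17) ≈ 1004.2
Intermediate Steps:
G = 1005 (G = Add(Add(-34, Mul(-1, -4)), 1035) = Add(Add(-34, 4), 1035) = Add(-30, 1035) = 1005)
Add(G, Mul(Add(Mul(-11, -6), 1936), Pow(Add(-1304, -1127), -1))) = Add(1005, Mul(Add(Mul(-11, -6), 1936), Pow(Add(-1304, -1127), -1))) = Add(1005, Mul(Add(66, 1936), Pow(-2431, -1))) = Add(1005, Mul(2002, Rational(-1, 2431))) = Add(1005, Rational(-14, 17)) = Rational(17071, 17)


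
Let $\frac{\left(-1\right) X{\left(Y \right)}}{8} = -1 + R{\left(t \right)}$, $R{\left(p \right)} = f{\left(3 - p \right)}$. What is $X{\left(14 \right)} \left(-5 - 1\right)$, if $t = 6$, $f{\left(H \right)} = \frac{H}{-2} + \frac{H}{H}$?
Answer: $72$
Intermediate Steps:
$f{\left(H \right)} = 1 - \frac{H}{2}$ ($f{\left(H \right)} = H \left(- \frac{1}{2}\right) + 1 = - \frac{H}{2} + 1 = 1 - \frac{H}{2}$)
$R{\left(p \right)} = - \frac{1}{2} + \frac{p}{2}$ ($R{\left(p \right)} = 1 - \frac{3 - p}{2} = 1 + \left(- \frac{3}{2} + \frac{p}{2}\right) = - \frac{1}{2} + \frac{p}{2}$)
$X{\left(Y \right)} = -12$ ($X{\left(Y \right)} = - 8 \left(-1 + \left(- \frac{1}{2} + \frac{1}{2} \cdot 6\right)\right) = - 8 \left(-1 + \left(- \frac{1}{2} + 3\right)\right) = - 8 \left(-1 + \frac{5}{2}\right) = \left(-8\right) \frac{3}{2} = -12$)
$X{\left(14 \right)} \left(-5 - 1\right) = - 12 \left(-5 - 1\right) = \left(-12\right) \left(-6\right) = 72$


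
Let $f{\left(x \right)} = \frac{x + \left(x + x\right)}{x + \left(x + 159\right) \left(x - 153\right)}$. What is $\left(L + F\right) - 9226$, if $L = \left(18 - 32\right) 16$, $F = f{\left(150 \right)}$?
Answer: $- \frac{2447700}{259} \approx -9450.6$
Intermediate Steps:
$f{\left(x \right)} = \frac{3 x}{x + \left(-153 + x\right) \left(159 + x\right)}$ ($f{\left(x \right)} = \frac{x + 2 x}{x + \left(159 + x\right) \left(-153 + x\right)} = \frac{3 x}{x + \left(-153 + x\right) \left(159 + x\right)}$)
$F = - \frac{150}{259}$ ($F = 3 \cdot 150 \frac{1}{-24327 + 150^{2} + 7 \cdot 150} = 3 \cdot 150 \frac{1}{-24327 + 22500 + 1050} = 3 \cdot 150 \frac{1}{-777} = 3 \cdot 150 \left(- \frac{1}{777}\right) = - \frac{150}{259} \approx -0.57915$)
$L = -224$ ($L = \left(-14\right) 16 = -224$)
$\left(L + F\right) - 9226 = \left(-224 - \frac{150}{259}\right) - 9226 = - \frac{58166}{259} - 9226 = - \frac{2447700}{259}$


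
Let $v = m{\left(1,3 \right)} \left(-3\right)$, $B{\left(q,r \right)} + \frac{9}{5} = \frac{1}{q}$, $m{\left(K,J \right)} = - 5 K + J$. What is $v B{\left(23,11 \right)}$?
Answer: $- \frac{1212}{115} \approx -10.539$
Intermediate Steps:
$m{\left(K,J \right)} = J - 5 K$
$B{\left(q,r \right)} = - \frac{9}{5} + \frac{1}{q}$
$v = 6$ ($v = \left(3 - 5\right) \left(-3\right) = \left(-2\right) \left(-3\right) = 6$)
$v B{\left(23,11 \right)} = 6 \left(- \frac{9}{5} + \frac{1}{23}\right) = 6 \left(- \frac{202}{115}\right) = - \frac{1212}{115}$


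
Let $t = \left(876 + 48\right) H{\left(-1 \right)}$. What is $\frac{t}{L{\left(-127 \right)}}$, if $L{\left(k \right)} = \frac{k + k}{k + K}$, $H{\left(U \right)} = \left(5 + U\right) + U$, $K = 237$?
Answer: $- \frac{152460}{127} \approx -1200.5$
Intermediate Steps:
$H{\left(U \right)} = 5 + 2 U$
$L{\left(k \right)} = \frac{2 k}{237 + k}$ ($L{\left(k \right)} = \frac{k + k}{k + 237} = \frac{2 k}{237 + k}$)
$t = 2772$ ($t = \left(876 + 48\right) \left(5 + 2 \left(-1\right)\right) = 924 \left(5 - 2\right) = 924 \cdot 3 = 2772$)
$\frac{t}{L{\left(-127 \right)}} = \frac{2772}{2 \left(-127\right) \frac{1}{237 - 127}} = \frac{2772}{2 \left(-127\right) \frac{1}{110}} = \frac{2772}{- \frac{127}{55}} = 2772 \left(- \frac{55}{127}\right) = - \frac{152460}{127}$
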